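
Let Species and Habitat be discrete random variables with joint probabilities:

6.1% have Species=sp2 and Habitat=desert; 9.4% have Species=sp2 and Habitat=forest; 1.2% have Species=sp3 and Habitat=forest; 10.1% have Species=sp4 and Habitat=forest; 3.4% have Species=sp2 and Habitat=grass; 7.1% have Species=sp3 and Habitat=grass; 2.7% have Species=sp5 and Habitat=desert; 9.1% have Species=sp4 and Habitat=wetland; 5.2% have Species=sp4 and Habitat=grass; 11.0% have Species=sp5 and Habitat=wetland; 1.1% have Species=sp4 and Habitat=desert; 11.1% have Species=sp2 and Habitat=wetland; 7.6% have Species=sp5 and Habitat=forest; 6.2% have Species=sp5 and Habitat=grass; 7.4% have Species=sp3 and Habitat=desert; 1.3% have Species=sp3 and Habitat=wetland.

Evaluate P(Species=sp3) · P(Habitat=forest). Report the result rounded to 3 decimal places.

P(Species=sp3) = 0.012 + 0.071 + 0.013 + 0.074 = 0.170.
P(Habitat=forest) = 0.094 + 0.012 + 0.101 + 0.076 = 0.283.
Product: 0.170 × 0.283 = 0.048.

0.048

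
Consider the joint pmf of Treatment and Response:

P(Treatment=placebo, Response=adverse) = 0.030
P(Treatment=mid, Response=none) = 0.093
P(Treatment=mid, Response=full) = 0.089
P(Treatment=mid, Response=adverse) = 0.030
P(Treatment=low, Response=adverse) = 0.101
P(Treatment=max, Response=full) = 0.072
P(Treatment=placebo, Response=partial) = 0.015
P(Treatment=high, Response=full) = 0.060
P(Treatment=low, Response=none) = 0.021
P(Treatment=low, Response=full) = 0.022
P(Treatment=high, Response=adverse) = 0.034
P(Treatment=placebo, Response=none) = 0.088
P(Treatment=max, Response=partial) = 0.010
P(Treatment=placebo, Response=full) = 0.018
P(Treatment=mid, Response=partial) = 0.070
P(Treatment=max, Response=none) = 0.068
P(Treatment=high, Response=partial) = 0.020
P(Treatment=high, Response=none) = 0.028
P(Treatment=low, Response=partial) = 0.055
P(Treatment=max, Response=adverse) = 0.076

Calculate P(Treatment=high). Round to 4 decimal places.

P(Treatment=high) = 0.028 + 0.020 + 0.060 + 0.034 = 0.142.

0.1420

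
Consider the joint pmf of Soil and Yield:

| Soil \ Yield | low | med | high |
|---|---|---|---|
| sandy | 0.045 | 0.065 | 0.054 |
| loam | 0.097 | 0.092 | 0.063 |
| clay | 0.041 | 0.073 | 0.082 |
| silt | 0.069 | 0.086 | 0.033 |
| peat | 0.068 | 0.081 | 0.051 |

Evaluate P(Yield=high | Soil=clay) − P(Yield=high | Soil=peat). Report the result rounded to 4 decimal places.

P(Soil=clay) = 0.041 + 0.073 + 0.082 = 0.196; P(Yield=high | Soil=clay) = 0.082/0.196 = 0.41837.
P(Soil=peat) = 0.068 + 0.081 + 0.051 = 0.200; P(Yield=high | Soil=peat) = 0.051/0.200 = 0.25500.
Difference = 0.1634.

0.1634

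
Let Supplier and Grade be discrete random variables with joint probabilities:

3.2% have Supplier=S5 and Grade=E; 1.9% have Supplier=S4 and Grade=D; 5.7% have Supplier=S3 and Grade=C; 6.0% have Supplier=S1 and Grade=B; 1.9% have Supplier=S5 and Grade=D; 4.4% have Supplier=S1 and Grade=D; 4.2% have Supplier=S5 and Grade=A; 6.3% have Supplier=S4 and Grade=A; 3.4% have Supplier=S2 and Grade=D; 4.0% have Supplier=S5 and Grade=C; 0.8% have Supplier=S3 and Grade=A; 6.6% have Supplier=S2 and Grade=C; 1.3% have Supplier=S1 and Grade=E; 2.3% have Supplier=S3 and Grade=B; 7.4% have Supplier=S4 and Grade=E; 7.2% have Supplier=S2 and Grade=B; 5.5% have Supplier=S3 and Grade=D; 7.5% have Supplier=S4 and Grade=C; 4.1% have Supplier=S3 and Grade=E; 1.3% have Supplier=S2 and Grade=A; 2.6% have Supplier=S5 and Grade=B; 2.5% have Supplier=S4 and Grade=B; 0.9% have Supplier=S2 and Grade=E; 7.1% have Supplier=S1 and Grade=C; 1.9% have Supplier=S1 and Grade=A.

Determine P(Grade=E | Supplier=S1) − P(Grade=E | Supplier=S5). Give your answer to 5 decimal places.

P(Supplier=S1) = 0.019 + 0.060 + 0.071 + 0.044 + 0.013 = 0.207; P(Grade=E | Supplier=S1) = 0.013/0.207 = 0.062802.
P(Supplier=S5) = 0.042 + 0.026 + 0.040 + 0.019 + 0.032 = 0.159; P(Grade=E | Supplier=S5) = 0.032/0.159 = 0.201258.
Difference = -0.13846.

-0.13846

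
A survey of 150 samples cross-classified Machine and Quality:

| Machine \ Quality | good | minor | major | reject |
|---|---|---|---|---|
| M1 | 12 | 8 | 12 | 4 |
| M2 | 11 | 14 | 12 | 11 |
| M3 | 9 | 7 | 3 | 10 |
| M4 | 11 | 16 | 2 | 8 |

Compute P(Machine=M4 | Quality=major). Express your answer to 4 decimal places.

0.0690

Total with Quality=major: 12 + 12 + 3 + 2 = 29.
P(Machine=M4 | Quality=major) = 2/29 = 0.0690.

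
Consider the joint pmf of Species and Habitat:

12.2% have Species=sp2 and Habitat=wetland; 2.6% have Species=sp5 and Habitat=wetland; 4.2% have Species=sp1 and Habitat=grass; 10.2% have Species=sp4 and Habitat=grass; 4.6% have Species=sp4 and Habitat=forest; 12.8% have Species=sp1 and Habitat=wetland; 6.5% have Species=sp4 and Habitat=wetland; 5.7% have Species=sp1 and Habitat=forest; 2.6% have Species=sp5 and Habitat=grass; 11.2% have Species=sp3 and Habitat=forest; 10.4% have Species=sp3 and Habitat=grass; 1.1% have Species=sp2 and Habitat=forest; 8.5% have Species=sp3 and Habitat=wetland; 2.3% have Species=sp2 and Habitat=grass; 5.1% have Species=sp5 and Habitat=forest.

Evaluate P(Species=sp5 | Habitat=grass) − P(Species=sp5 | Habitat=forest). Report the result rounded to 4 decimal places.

P(Habitat=grass) = 0.042 + 0.023 + 0.104 + 0.102 + 0.026 = 0.297; P(Species=sp5 | Habitat=grass) = 0.026/0.297 = 0.08754.
P(Habitat=forest) = 0.057 + 0.011 + 0.112 + 0.046 + 0.051 = 0.277; P(Species=sp5 | Habitat=forest) = 0.051/0.277 = 0.18412.
Difference = -0.0966.

-0.0966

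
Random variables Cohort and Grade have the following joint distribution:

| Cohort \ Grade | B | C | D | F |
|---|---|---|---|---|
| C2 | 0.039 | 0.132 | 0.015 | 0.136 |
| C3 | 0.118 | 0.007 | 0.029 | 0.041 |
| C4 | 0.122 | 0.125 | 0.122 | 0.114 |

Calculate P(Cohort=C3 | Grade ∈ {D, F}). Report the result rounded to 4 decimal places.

0.1532

P(Grade=D) = 0.015 + 0.029 + 0.122 = 0.166.
P(Grade=F) = 0.136 + 0.041 + 0.114 = 0.291.
P(Grade ∈ {D, F}) = 0.166 + 0.291 = 0.457; P(Cohort=C3, Grade ∈ {D, F}) = 0.029 + 0.041 = 0.070.
P(Cohort=C3 | Grade ∈ {D, F}) = 0.070/0.457 = 0.1532.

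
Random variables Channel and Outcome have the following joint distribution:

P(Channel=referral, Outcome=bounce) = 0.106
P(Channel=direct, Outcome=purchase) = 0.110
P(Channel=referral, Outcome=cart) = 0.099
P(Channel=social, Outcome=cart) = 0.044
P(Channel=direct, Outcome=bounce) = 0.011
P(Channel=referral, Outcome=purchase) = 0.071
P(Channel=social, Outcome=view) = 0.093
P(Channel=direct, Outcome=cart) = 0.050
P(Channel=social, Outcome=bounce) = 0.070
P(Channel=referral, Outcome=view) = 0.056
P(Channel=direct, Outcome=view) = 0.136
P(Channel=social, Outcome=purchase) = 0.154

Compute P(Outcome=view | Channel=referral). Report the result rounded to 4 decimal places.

P(Channel=referral) = 0.106 + 0.056 + 0.099 + 0.071 = 0.332.
P(Outcome=view | Channel=referral) = 0.056/0.332 = 0.1687.

0.1687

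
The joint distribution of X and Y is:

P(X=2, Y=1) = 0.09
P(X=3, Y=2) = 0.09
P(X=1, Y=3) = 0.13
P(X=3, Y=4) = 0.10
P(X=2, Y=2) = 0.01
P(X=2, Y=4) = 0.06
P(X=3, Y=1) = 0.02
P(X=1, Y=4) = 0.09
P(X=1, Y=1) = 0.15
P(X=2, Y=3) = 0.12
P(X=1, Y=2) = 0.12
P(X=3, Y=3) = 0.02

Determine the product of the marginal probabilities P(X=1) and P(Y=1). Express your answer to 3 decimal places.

P(X=1) = 0.15 + 0.12 + 0.13 + 0.09 = 0.49.
P(Y=1) = 0.15 + 0.09 + 0.02 = 0.26.
Product: 0.49 × 0.26 = 0.127.

0.127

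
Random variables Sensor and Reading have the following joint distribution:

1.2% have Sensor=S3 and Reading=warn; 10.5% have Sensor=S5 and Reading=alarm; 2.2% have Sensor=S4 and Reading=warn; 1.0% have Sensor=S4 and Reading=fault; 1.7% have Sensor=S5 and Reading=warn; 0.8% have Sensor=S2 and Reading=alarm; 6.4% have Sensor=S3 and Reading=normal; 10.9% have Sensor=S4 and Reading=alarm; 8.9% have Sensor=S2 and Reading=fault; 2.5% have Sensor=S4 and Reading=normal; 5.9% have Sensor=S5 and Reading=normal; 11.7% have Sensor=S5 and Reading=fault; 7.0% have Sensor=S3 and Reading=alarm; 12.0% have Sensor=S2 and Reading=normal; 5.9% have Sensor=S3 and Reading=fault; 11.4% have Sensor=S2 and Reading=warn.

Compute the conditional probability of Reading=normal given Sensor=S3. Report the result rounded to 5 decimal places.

P(Sensor=S3) = 0.064 + 0.012 + 0.070 + 0.059 = 0.205.
P(Reading=normal | Sensor=S3) = 0.064/0.205 = 0.31220.

0.31220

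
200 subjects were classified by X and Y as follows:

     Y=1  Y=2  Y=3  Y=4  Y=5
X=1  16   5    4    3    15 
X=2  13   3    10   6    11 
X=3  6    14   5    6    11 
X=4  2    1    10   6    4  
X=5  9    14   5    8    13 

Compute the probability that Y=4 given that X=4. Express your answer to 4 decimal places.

0.2609

Total with X=4: 2 + 1 + 10 + 6 + 4 = 23.
P(Y=4 | X=4) = 6/23 = 0.2609.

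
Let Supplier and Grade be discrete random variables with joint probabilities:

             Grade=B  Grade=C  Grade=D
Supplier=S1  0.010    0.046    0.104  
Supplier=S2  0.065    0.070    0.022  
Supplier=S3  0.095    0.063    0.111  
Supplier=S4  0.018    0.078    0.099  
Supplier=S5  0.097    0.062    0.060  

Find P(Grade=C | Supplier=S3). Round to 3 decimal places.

P(Supplier=S3) = 0.095 + 0.063 + 0.111 = 0.269.
P(Grade=C | Supplier=S3) = 0.063/0.269 = 0.234.

0.234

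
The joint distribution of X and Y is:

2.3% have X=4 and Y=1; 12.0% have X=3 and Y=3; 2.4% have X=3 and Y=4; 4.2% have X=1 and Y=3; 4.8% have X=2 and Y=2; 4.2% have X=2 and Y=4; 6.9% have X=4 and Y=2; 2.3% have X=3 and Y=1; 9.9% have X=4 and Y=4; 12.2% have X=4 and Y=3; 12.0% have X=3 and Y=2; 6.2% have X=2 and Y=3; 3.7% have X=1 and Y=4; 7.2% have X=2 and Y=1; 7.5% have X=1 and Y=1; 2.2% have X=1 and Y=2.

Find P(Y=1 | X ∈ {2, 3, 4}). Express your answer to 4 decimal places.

0.1432

P(X=2) = 0.072 + 0.048 + 0.062 + 0.042 = 0.224.
P(X=3) = 0.023 + 0.120 + 0.120 + 0.024 = 0.287.
P(X=4) = 0.023 + 0.069 + 0.122 + 0.099 = 0.313.
P(X ∈ {2, 3, 4}) = 0.224 + 0.287 + 0.313 = 0.824; P(Y=1, X ∈ {2, 3, 4}) = 0.072 + 0.023 + 0.023 = 0.118.
P(Y=1 | X ∈ {2, 3, 4}) = 0.118/0.824 = 0.1432.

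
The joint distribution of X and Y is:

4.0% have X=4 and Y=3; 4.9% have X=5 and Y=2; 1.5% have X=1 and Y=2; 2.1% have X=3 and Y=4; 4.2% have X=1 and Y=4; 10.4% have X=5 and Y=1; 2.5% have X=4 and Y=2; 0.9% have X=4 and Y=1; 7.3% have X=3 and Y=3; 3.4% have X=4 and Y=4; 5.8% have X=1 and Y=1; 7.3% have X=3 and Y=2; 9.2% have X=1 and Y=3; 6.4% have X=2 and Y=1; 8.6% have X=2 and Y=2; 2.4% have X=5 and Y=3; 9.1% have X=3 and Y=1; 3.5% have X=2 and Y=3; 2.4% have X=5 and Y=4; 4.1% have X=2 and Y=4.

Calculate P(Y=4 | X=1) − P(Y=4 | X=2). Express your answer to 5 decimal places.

P(X=1) = 0.058 + 0.015 + 0.092 + 0.042 = 0.207; P(Y=4 | X=1) = 0.042/0.207 = 0.202899.
P(X=2) = 0.064 + 0.086 + 0.035 + 0.041 = 0.226; P(Y=4 | X=2) = 0.041/0.226 = 0.181416.
Difference = 0.02148.

0.02148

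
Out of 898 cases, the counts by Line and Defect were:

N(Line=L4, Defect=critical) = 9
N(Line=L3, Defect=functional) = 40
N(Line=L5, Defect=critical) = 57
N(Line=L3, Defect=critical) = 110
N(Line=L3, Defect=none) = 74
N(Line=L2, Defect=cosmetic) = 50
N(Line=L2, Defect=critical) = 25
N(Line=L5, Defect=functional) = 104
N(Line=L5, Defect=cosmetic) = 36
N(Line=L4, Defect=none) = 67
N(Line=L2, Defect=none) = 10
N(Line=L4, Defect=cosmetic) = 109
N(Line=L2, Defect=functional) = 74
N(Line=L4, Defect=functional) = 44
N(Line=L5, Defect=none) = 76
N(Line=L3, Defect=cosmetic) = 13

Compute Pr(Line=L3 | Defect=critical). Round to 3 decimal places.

Total with Defect=critical: 25 + 110 + 9 + 57 = 201.
P(Line=L3 | Defect=critical) = 110/201 = 0.547.

0.547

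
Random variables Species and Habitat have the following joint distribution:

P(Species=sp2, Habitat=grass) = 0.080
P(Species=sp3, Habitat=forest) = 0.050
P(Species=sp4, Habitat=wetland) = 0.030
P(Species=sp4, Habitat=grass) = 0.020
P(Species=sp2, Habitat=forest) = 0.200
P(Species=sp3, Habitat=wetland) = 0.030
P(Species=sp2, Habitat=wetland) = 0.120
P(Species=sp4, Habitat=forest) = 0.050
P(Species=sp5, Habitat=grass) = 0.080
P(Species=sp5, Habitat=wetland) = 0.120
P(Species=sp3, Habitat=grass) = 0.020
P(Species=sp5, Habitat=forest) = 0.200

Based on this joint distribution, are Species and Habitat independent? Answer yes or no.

Every cell satisfies P(Species,Habitat) = P(Species)·P(Habitat). For instance P(Species=sp5) = 0.400, P(Habitat=forest) = 0.500, and 0.400×0.500 = 0.200 matches the joint entry. So Species and Habitat are independent.

yes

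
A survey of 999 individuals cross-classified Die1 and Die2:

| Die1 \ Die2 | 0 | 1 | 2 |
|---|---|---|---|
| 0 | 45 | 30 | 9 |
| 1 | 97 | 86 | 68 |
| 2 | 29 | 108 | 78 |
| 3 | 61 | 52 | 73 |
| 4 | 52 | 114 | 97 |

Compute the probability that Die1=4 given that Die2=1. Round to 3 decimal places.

Total with Die2=1: 30 + 86 + 108 + 52 + 114 = 390.
P(Die1=4 | Die2=1) = 114/390 = 0.292.

0.292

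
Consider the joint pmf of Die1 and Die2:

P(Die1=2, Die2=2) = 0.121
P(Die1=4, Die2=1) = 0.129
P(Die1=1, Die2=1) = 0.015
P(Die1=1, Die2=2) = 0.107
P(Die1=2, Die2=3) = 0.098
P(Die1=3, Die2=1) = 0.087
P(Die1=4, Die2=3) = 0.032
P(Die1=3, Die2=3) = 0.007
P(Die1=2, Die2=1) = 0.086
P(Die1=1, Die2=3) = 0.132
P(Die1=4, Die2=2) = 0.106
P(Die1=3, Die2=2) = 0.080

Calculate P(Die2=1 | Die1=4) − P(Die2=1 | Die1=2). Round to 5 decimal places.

P(Die1=4) = 0.129 + 0.106 + 0.032 = 0.267; P(Die2=1 | Die1=4) = 0.129/0.267 = 0.483146.
P(Die1=2) = 0.086 + 0.121 + 0.098 = 0.305; P(Die2=1 | Die1=2) = 0.086/0.305 = 0.281967.
Difference = 0.20118.

0.20118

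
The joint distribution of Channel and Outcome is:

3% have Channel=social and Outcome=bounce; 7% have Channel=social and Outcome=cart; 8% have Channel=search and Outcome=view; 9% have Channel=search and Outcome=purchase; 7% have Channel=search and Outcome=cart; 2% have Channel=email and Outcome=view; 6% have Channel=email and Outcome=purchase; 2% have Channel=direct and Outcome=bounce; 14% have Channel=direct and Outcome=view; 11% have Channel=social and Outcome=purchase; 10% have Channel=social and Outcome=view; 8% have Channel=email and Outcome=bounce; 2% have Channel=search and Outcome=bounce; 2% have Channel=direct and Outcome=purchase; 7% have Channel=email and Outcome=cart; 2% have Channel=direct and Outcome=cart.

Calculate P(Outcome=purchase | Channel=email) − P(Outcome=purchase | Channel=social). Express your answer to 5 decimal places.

P(Channel=email) = 0.08 + 0.02 + 0.07 + 0.06 = 0.23; P(Outcome=purchase | Channel=email) = 0.06/0.23 = 0.260870.
P(Channel=social) = 0.03 + 0.10 + 0.07 + 0.11 = 0.31; P(Outcome=purchase | Channel=social) = 0.11/0.31 = 0.354839.
Difference = -0.09397.

-0.09397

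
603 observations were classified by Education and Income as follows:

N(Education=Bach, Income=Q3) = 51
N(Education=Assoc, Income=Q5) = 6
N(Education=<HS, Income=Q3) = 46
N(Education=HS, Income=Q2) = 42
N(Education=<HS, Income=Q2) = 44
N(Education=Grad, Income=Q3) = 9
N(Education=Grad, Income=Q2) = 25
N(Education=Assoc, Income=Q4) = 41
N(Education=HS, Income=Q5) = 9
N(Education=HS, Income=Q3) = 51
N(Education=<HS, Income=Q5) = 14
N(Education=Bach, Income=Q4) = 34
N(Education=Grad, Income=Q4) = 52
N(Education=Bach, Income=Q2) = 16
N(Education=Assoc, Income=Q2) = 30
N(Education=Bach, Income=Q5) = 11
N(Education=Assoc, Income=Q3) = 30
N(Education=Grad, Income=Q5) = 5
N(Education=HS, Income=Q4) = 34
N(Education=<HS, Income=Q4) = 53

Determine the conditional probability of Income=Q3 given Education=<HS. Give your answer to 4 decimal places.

Total with Education=<HS: 44 + 46 + 53 + 14 = 157.
P(Income=Q3 | Education=<HS) = 46/157 = 0.2930.

0.2930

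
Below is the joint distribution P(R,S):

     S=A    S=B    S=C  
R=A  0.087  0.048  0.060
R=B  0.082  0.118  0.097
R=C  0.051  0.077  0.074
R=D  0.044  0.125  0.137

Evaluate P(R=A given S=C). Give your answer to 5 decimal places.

0.16304

P(S=C) = 0.060 + 0.097 + 0.074 + 0.137 = 0.368.
P(R=A | S=C) = 0.060/0.368 = 0.16304.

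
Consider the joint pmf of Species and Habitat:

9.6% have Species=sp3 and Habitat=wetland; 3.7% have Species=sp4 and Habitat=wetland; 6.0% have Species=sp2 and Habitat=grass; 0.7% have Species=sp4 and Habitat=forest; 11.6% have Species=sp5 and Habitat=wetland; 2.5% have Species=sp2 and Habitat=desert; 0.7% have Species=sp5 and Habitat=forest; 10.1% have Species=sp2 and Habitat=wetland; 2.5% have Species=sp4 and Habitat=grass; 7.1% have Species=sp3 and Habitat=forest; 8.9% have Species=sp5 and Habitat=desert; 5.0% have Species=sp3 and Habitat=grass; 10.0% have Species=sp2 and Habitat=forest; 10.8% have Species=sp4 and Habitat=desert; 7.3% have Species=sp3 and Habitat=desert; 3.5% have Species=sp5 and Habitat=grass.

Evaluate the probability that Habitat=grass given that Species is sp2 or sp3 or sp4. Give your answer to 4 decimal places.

0.1793

P(Species=sp2) = 0.100 + 0.060 + 0.101 + 0.025 = 0.286.
P(Species=sp3) = 0.071 + 0.050 + 0.096 + 0.073 = 0.290.
P(Species=sp4) = 0.007 + 0.025 + 0.037 + 0.108 = 0.177.
P(Species ∈ {sp2, sp3, sp4}) = 0.286 + 0.290 + 0.177 = 0.753; P(Habitat=grass, Species ∈ {sp2, sp3, sp4}) = 0.060 + 0.050 + 0.025 = 0.135.
P(Habitat=grass | Species ∈ {sp2, sp3, sp4}) = 0.135/0.753 = 0.1793.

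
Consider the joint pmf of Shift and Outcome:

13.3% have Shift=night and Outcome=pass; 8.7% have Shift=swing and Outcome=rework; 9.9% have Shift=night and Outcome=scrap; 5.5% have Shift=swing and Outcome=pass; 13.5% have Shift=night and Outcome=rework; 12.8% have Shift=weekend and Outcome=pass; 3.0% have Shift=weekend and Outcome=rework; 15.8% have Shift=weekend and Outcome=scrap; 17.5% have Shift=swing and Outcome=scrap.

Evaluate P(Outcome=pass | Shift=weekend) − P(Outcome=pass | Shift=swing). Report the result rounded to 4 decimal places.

P(Shift=weekend) = 0.128 + 0.030 + 0.158 = 0.316; P(Outcome=pass | Shift=weekend) = 0.128/0.316 = 0.40506.
P(Shift=swing) = 0.055 + 0.087 + 0.175 = 0.317; P(Outcome=pass | Shift=swing) = 0.055/0.317 = 0.17350.
Difference = 0.2316.

0.2316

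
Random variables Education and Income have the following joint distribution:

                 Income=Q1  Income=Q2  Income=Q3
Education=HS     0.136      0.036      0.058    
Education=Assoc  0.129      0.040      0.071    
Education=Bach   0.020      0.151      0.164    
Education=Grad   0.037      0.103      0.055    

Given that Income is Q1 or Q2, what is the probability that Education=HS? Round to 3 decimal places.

0.264

P(Income=Q1) = 0.136 + 0.129 + 0.020 + 0.037 = 0.322.
P(Income=Q2) = 0.036 + 0.040 + 0.151 + 0.103 = 0.330.
P(Income ∈ {Q1, Q2}) = 0.322 + 0.330 = 0.652; P(Education=HS, Income ∈ {Q1, Q2}) = 0.136 + 0.036 = 0.172.
P(Education=HS | Income ∈ {Q1, Q2}) = 0.172/0.652 = 0.264.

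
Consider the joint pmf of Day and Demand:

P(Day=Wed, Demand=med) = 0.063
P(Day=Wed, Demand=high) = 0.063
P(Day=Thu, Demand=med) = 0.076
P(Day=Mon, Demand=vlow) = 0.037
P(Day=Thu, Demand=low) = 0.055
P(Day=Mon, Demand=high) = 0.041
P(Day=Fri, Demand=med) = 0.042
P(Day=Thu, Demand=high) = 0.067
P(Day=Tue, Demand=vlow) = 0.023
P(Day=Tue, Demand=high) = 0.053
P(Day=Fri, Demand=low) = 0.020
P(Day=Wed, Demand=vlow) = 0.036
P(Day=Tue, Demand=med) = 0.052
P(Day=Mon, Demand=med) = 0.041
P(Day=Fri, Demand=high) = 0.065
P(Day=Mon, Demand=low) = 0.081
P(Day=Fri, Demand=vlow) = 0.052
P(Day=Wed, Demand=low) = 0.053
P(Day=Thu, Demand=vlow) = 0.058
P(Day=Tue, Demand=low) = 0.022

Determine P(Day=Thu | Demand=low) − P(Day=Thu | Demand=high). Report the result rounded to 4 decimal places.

0.0063

P(Demand=low) = 0.081 + 0.022 + 0.053 + 0.055 + 0.020 = 0.231; P(Day=Thu | Demand=low) = 0.055/0.231 = 0.23810.
P(Demand=high) = 0.041 + 0.053 + 0.063 + 0.067 + 0.065 = 0.289; P(Day=Thu | Demand=high) = 0.067/0.289 = 0.23183.
Difference = 0.0063.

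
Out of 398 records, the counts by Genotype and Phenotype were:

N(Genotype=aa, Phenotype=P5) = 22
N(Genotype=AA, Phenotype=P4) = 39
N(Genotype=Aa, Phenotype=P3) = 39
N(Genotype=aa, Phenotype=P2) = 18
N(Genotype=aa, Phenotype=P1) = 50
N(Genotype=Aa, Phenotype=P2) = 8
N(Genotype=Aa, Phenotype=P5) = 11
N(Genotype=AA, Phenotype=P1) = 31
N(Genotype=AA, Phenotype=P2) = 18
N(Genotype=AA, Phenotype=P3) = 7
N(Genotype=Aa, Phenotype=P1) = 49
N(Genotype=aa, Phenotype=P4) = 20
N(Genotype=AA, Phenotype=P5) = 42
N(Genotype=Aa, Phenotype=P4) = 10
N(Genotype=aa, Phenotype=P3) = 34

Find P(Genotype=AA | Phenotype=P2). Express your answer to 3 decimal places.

Total with Phenotype=P2: 18 + 8 + 18 = 44.
P(Genotype=AA | Phenotype=P2) = 18/44 = 0.409.

0.409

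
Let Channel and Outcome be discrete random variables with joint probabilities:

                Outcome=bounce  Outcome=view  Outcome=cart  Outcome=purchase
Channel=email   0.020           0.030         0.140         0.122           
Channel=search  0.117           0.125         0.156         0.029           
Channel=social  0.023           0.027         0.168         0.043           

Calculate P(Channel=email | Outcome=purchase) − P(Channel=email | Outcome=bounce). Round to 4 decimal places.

0.5039

P(Outcome=purchase) = 0.122 + 0.029 + 0.043 = 0.194; P(Channel=email | Outcome=purchase) = 0.122/0.194 = 0.62887.
P(Outcome=bounce) = 0.020 + 0.117 + 0.023 = 0.160; P(Channel=email | Outcome=bounce) = 0.020/0.160 = 0.12500.
Difference = 0.5039.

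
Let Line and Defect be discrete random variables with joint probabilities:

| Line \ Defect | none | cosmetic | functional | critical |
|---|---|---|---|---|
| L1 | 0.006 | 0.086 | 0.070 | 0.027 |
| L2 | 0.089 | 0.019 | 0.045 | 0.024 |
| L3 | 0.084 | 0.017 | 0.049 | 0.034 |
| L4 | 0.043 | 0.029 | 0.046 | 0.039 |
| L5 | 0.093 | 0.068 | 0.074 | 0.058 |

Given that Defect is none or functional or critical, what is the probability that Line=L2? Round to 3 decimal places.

P(Defect=none) = 0.006 + 0.089 + 0.084 + 0.043 + 0.093 = 0.315.
P(Defect=functional) = 0.070 + 0.045 + 0.049 + 0.046 + 0.074 = 0.284.
P(Defect=critical) = 0.027 + 0.024 + 0.034 + 0.039 + 0.058 = 0.182.
P(Defect ∈ {none, functional, critical}) = 0.315 + 0.284 + 0.182 = 0.781; P(Line=L2, Defect ∈ {none, functional, critical}) = 0.089 + 0.045 + 0.024 = 0.158.
P(Line=L2 | Defect ∈ {none, functional, critical}) = 0.158/0.781 = 0.202.

0.202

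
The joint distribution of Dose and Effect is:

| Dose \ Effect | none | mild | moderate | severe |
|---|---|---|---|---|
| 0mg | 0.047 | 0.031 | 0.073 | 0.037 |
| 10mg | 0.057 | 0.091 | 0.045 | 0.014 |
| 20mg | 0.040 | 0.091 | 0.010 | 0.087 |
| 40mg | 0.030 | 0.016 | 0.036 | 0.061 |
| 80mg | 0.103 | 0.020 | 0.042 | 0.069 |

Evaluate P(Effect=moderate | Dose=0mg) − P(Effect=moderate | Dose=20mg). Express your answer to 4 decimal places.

0.3444

P(Dose=0mg) = 0.047 + 0.031 + 0.073 + 0.037 = 0.188; P(Effect=moderate | Dose=0mg) = 0.073/0.188 = 0.38830.
P(Dose=20mg) = 0.040 + 0.091 + 0.010 + 0.087 = 0.228; P(Effect=moderate | Dose=20mg) = 0.010/0.228 = 0.04386.
Difference = 0.3444.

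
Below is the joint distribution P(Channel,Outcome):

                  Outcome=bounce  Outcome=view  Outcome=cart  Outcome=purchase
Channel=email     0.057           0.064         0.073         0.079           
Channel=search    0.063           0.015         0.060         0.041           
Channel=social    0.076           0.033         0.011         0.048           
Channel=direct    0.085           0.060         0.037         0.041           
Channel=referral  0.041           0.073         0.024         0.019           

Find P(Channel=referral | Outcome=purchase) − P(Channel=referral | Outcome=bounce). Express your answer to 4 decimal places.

-0.0440

P(Outcome=purchase) = 0.079 + 0.041 + 0.048 + 0.041 + 0.019 = 0.228; P(Channel=referral | Outcome=purchase) = 0.019/0.228 = 0.08333.
P(Outcome=bounce) = 0.057 + 0.063 + 0.076 + 0.085 + 0.041 = 0.322; P(Channel=referral | Outcome=bounce) = 0.041/0.322 = 0.12733.
Difference = -0.0440.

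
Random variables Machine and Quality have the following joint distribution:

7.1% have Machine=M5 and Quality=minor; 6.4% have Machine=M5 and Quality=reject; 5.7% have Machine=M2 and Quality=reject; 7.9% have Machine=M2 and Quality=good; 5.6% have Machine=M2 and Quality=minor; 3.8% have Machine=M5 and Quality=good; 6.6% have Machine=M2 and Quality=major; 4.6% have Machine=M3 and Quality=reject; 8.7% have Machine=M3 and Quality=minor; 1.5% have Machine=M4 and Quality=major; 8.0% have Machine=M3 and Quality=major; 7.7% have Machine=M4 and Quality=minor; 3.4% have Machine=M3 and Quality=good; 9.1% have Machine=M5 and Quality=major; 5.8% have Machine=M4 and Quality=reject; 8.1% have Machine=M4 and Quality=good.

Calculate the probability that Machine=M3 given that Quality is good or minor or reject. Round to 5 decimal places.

P(Quality=good) = 0.079 + 0.034 + 0.081 + 0.038 = 0.232.
P(Quality=minor) = 0.056 + 0.087 + 0.077 + 0.071 = 0.291.
P(Quality=reject) = 0.057 + 0.046 + 0.058 + 0.064 = 0.225.
P(Quality ∈ {good, minor, reject}) = 0.232 + 0.291 + 0.225 = 0.748; P(Machine=M3, Quality ∈ {good, minor, reject}) = 0.034 + 0.087 + 0.046 = 0.167.
P(Machine=M3 | Quality ∈ {good, minor, reject}) = 0.167/0.748 = 0.22326.

0.22326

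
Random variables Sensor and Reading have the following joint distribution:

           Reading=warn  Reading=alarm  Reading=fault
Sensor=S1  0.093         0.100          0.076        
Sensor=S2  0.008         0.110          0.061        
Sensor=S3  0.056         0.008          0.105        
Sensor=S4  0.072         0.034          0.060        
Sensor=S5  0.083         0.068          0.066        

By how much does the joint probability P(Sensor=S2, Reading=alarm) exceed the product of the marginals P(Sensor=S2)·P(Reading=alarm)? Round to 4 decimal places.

0.0527

P(Sensor=S2) = 0.008 + 0.110 + 0.061 = 0.179.
P(Reading=alarm) = 0.100 + 0.110 + 0.008 + 0.034 + 0.068 = 0.320.
P(Sensor=S2, Reading=alarm) − P(Sensor=S2)P(Reading=alarm) = 0.110 − 0.179×0.320 = 0.0527.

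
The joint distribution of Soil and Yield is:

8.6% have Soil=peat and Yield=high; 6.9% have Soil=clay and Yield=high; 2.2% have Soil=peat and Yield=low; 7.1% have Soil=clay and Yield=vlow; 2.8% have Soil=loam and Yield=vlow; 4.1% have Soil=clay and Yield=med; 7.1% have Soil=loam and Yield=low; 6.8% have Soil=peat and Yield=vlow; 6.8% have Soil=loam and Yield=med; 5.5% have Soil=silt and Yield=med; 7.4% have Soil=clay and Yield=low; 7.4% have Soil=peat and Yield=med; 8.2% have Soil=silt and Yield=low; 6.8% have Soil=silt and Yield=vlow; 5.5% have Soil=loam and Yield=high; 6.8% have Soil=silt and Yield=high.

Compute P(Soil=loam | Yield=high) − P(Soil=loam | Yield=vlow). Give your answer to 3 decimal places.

P(Yield=high) = 0.055 + 0.069 + 0.068 + 0.086 = 0.278; P(Soil=loam | Yield=high) = 0.055/0.278 = 0.1978.
P(Yield=vlow) = 0.028 + 0.071 + 0.068 + 0.068 = 0.235; P(Soil=loam | Yield=vlow) = 0.028/0.235 = 0.1191.
Difference = 0.079.

0.079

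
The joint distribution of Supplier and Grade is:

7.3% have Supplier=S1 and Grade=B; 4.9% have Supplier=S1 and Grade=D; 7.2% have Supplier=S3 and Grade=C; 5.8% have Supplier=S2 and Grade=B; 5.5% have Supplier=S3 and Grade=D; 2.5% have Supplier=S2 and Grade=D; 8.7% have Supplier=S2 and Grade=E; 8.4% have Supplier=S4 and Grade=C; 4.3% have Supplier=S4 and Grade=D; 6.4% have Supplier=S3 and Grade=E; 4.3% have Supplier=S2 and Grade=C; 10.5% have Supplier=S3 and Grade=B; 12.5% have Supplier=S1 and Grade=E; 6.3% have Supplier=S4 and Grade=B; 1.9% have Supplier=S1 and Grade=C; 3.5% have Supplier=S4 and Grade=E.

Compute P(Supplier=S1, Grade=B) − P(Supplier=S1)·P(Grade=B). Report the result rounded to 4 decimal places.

P(Supplier=S1) = 0.073 + 0.019 + 0.049 + 0.125 = 0.266.
P(Grade=B) = 0.073 + 0.058 + 0.105 + 0.063 = 0.299.
P(Supplier=S1, Grade=B) − P(Supplier=S1)P(Grade=B) = 0.073 − 0.266×0.299 = -0.0065.

-0.0065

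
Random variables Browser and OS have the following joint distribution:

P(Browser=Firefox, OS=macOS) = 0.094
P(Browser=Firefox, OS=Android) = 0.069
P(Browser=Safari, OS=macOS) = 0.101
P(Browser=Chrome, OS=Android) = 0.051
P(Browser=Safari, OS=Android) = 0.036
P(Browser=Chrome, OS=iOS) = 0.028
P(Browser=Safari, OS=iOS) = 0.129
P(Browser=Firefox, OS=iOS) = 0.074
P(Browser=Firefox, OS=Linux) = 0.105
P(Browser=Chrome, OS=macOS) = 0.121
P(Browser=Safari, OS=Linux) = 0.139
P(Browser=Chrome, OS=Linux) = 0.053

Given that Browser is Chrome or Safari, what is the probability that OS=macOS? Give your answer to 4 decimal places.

P(Browser=Chrome) = 0.121 + 0.053 + 0.028 + 0.051 = 0.253.
P(Browser=Safari) = 0.101 + 0.139 + 0.129 + 0.036 = 0.405.
P(Browser ∈ {Chrome, Safari}) = 0.253 + 0.405 = 0.658; P(OS=macOS, Browser ∈ {Chrome, Safari}) = 0.121 + 0.101 = 0.222.
P(OS=macOS | Browser ∈ {Chrome, Safari}) = 0.222/0.658 = 0.3374.

0.3374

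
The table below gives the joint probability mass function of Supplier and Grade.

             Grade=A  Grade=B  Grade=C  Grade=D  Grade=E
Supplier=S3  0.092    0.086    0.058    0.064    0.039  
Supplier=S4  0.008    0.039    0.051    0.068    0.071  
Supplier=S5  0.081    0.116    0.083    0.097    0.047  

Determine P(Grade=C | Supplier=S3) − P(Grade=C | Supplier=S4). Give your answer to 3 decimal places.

P(Supplier=S3) = 0.092 + 0.086 + 0.058 + 0.064 + 0.039 = 0.339; P(Grade=C | Supplier=S3) = 0.058/0.339 = 0.1711.
P(Supplier=S4) = 0.008 + 0.039 + 0.051 + 0.068 + 0.071 = 0.237; P(Grade=C | Supplier=S4) = 0.051/0.237 = 0.2152.
Difference = -0.044.

-0.044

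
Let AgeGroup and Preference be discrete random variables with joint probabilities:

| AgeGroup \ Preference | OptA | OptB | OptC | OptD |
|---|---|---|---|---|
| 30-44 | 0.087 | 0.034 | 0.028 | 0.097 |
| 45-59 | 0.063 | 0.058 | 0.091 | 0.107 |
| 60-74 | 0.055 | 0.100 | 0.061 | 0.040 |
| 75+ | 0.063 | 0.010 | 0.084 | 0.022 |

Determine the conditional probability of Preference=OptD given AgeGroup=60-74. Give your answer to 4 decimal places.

P(AgeGroup=60-74) = 0.055 + 0.100 + 0.061 + 0.040 = 0.256.
P(Preference=OptD | AgeGroup=60-74) = 0.040/0.256 = 0.1563.

0.1563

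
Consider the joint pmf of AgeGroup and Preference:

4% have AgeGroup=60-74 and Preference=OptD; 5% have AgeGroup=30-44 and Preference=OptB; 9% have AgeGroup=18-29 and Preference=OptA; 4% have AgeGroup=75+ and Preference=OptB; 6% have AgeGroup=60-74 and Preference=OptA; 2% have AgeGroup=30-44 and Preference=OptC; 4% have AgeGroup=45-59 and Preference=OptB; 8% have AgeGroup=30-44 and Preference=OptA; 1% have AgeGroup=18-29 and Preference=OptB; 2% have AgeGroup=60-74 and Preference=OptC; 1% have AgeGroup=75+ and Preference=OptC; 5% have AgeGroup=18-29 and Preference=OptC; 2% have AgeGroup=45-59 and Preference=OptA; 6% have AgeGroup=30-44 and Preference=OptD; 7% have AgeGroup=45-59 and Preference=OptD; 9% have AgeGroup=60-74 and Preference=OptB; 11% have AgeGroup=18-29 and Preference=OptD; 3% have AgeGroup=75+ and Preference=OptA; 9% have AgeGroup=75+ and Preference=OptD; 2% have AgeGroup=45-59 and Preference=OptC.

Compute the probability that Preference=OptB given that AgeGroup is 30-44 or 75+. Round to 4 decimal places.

P(AgeGroup=30-44) = 0.08 + 0.05 + 0.02 + 0.06 = 0.21.
P(AgeGroup=75+) = 0.03 + 0.04 + 0.01 + 0.09 = 0.17.
P(AgeGroup ∈ {30-44, 75+}) = 0.21 + 0.17 = 0.38; P(Preference=OptB, AgeGroup ∈ {30-44, 75+}) = 0.05 + 0.04 = 0.09.
P(Preference=OptB | AgeGroup ∈ {30-44, 75+}) = 0.09/0.38 = 0.2368.

0.2368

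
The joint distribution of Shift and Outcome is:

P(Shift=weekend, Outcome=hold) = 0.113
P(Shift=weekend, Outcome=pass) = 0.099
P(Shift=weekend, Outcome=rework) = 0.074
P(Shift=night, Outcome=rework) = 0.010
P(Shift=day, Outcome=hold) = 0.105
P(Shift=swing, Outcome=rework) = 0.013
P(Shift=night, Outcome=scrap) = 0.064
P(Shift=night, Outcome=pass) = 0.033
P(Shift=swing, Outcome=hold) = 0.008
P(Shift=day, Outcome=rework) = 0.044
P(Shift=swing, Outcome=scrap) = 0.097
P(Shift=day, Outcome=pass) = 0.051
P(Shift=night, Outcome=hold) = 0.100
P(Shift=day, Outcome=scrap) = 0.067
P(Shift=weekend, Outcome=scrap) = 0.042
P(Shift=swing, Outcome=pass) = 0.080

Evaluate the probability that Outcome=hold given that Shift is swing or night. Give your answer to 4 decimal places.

P(Shift=swing) = 0.080 + 0.013 + 0.097 + 0.008 = 0.198.
P(Shift=night) = 0.033 + 0.010 + 0.064 + 0.100 = 0.207.
P(Shift ∈ {swing, night}) = 0.198 + 0.207 = 0.405; P(Outcome=hold, Shift ∈ {swing, night}) = 0.008 + 0.100 = 0.108.
P(Outcome=hold | Shift ∈ {swing, night}) = 0.108/0.405 = 0.2667.

0.2667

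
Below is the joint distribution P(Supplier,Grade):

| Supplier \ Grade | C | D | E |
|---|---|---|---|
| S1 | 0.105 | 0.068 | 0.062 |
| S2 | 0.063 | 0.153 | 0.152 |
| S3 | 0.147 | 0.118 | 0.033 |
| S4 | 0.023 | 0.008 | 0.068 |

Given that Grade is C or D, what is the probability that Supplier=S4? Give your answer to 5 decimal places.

P(Grade=C) = 0.105 + 0.063 + 0.147 + 0.023 = 0.338.
P(Grade=D) = 0.068 + 0.153 + 0.118 + 0.008 = 0.347.
P(Grade ∈ {C, D}) = 0.338 + 0.347 = 0.685; P(Supplier=S4, Grade ∈ {C, D}) = 0.023 + 0.008 = 0.031.
P(Supplier=S4 | Grade ∈ {C, D}) = 0.031/0.685 = 0.04526.

0.04526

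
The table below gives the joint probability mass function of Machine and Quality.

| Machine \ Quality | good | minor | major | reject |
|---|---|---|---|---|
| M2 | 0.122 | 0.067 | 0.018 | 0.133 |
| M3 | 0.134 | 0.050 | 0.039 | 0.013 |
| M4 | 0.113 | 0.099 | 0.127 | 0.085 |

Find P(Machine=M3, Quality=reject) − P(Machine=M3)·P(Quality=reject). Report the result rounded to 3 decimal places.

-0.042

P(Machine=M3) = 0.134 + 0.050 + 0.039 + 0.013 = 0.236.
P(Quality=reject) = 0.133 + 0.013 + 0.085 = 0.231.
P(Machine=M3, Quality=reject) − P(Machine=M3)P(Quality=reject) = 0.013 − 0.236×0.231 = -0.042.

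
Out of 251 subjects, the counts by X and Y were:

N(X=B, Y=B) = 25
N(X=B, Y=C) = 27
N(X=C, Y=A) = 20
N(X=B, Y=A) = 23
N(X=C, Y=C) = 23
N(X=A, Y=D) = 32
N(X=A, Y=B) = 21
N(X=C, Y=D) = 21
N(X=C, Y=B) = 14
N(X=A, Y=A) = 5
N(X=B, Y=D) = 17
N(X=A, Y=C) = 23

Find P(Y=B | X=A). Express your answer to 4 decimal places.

Total with X=A: 5 + 21 + 23 + 32 = 81.
P(Y=B | X=A) = 21/81 = 0.2593.

0.2593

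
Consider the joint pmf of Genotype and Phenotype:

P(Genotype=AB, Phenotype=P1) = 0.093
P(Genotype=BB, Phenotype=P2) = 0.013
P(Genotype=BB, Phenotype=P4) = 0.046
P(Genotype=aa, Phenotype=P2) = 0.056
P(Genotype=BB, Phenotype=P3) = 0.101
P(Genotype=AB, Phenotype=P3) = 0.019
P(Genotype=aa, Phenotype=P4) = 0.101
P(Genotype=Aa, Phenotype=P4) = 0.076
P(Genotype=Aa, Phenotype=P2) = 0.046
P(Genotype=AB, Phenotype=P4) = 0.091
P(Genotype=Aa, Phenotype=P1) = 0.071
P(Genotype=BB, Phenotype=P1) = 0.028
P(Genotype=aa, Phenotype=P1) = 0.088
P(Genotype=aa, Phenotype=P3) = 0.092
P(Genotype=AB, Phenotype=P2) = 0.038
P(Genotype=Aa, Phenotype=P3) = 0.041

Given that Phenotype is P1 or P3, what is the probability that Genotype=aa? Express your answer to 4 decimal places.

P(Phenotype=P1) = 0.071 + 0.088 + 0.093 + 0.028 = 0.280.
P(Phenotype=P3) = 0.041 + 0.092 + 0.019 + 0.101 = 0.253.
P(Phenotype ∈ {P1, P3}) = 0.280 + 0.253 = 0.533; P(Genotype=aa, Phenotype ∈ {P1, P3}) = 0.088 + 0.092 = 0.180.
P(Genotype=aa | Phenotype ∈ {P1, P3}) = 0.180/0.533 = 0.3377.

0.3377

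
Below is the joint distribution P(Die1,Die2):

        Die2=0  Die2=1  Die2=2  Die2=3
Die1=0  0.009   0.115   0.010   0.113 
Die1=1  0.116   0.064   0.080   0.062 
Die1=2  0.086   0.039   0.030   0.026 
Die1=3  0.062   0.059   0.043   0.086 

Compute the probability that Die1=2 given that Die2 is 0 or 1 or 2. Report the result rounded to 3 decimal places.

P(Die2=0) = 0.009 + 0.116 + 0.086 + 0.062 = 0.273.
P(Die2=1) = 0.115 + 0.064 + 0.039 + 0.059 = 0.277.
P(Die2=2) = 0.010 + 0.080 + 0.030 + 0.043 = 0.163.
P(Die2 ∈ {0, 1, 2}) = 0.273 + 0.277 + 0.163 = 0.713; P(Die1=2, Die2 ∈ {0, 1, 2}) = 0.086 + 0.039 + 0.030 = 0.155.
P(Die1=2 | Die2 ∈ {0, 1, 2}) = 0.155/0.713 = 0.217.

0.217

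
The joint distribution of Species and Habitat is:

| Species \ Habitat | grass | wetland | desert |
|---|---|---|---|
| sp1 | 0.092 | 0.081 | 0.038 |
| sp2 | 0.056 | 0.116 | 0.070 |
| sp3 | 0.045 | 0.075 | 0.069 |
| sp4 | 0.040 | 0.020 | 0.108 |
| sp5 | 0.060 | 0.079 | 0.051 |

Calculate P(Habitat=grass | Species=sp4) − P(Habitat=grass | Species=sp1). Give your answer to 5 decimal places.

-0.19792

P(Species=sp4) = 0.040 + 0.020 + 0.108 = 0.168; P(Habitat=grass | Species=sp4) = 0.040/0.168 = 0.238095.
P(Species=sp1) = 0.092 + 0.081 + 0.038 = 0.211; P(Habitat=grass | Species=sp1) = 0.092/0.211 = 0.436019.
Difference = -0.19792.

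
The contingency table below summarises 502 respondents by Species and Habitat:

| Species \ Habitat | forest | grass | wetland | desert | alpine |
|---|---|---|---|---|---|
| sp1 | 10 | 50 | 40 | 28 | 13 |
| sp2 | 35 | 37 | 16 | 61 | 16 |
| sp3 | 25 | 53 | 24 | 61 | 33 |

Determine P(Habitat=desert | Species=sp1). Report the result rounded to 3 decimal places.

0.199

Total with Species=sp1: 10 + 50 + 40 + 28 + 13 = 141.
P(Habitat=desert | Species=sp1) = 28/141 = 0.199.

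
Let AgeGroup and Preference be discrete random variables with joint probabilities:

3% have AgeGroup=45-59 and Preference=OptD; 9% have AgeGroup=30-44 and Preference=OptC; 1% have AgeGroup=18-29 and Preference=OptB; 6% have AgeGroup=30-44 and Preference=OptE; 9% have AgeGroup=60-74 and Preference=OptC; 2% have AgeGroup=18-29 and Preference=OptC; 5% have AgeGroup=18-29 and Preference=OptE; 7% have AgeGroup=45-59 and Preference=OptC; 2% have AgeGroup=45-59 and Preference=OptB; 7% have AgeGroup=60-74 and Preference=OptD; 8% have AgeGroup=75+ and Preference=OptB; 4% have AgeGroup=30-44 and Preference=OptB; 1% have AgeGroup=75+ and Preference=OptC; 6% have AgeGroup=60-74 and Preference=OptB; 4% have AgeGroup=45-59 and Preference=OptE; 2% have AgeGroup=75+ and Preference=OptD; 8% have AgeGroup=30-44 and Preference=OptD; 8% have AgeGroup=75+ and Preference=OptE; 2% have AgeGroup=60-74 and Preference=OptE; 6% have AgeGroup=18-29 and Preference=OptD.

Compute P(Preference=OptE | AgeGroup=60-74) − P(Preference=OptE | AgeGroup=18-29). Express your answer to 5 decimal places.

-0.27381

P(AgeGroup=60-74) = 0.06 + 0.09 + 0.07 + 0.02 = 0.24; P(Preference=OptE | AgeGroup=60-74) = 0.02/0.24 = 0.083333.
P(AgeGroup=18-29) = 0.01 + 0.02 + 0.06 + 0.05 = 0.14; P(Preference=OptE | AgeGroup=18-29) = 0.05/0.14 = 0.357143.
Difference = -0.27381.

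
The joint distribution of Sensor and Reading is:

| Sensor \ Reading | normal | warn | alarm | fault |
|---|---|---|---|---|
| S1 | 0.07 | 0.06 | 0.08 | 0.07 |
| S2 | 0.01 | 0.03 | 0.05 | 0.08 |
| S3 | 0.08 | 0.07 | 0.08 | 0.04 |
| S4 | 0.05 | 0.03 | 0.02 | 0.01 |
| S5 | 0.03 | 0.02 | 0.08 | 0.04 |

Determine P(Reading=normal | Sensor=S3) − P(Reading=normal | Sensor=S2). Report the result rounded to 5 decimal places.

0.23747

P(Sensor=S3) = 0.08 + 0.07 + 0.08 + 0.04 = 0.27; P(Reading=normal | Sensor=S3) = 0.08/0.27 = 0.296296.
P(Sensor=S2) = 0.01 + 0.03 + 0.05 + 0.08 = 0.17; P(Reading=normal | Sensor=S2) = 0.01/0.17 = 0.058824.
Difference = 0.23747.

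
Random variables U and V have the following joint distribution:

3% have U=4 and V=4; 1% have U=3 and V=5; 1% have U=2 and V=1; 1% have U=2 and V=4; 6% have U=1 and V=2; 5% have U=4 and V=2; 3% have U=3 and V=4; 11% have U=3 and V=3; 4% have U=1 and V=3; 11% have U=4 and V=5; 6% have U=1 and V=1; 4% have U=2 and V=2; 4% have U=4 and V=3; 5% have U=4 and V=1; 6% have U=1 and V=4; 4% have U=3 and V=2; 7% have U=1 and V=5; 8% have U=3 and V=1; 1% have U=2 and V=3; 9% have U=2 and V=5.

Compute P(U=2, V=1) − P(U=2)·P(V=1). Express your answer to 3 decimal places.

-0.022

P(U=2) = 0.01 + 0.04 + 0.01 + 0.01 + 0.09 = 0.16.
P(V=1) = 0.06 + 0.01 + 0.08 + 0.05 = 0.20.
P(U=2, V=1) − P(U=2)P(V=1) = 0.01 − 0.16×0.20 = -0.022.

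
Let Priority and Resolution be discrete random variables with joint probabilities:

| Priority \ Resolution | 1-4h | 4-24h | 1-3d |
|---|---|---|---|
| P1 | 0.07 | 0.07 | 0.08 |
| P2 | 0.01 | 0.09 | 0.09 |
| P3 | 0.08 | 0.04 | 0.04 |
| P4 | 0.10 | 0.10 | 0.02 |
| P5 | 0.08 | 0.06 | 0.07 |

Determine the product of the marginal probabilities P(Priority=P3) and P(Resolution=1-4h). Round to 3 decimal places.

0.054

P(Priority=P3) = 0.08 + 0.04 + 0.04 = 0.16.
P(Resolution=1-4h) = 0.07 + 0.01 + 0.08 + 0.10 + 0.08 = 0.34.
Product: 0.16 × 0.34 = 0.054.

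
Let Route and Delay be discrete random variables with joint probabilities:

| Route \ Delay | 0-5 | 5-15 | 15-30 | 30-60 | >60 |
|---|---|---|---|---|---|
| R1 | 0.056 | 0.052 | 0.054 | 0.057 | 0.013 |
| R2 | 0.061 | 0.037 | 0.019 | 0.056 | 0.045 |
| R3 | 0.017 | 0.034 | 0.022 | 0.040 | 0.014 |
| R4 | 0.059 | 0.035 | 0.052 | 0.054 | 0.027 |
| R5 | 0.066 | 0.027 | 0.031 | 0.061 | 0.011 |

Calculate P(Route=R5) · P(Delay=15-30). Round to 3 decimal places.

0.035

P(Route=R5) = 0.066 + 0.027 + 0.031 + 0.061 + 0.011 = 0.196.
P(Delay=15-30) = 0.054 + 0.019 + 0.022 + 0.052 + 0.031 = 0.178.
Product: 0.196 × 0.178 = 0.035.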